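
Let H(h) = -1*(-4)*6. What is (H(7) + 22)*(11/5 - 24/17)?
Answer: 3082/85 ≈ 36.259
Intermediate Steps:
H(h) = 24 (H(h) = 4*6 = 24)
(H(7) + 22)*(11/5 - 24/17) = (24 + 22)*(11/5 - 24/17) = 46*(11*(⅕) - 24*1/17) = 46*(11/5 - 24/17) = 46*(67/85) = 3082/85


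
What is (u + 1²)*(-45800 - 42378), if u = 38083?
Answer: -3358170952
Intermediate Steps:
(u + 1²)*(-45800 - 42378) = (38083 + 1²)*(-45800 - 42378) = (38083 + 1)*(-88178) = 38084*(-88178) = -3358170952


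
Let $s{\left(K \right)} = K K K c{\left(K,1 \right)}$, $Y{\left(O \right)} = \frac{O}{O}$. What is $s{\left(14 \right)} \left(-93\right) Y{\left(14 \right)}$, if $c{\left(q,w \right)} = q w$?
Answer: $-3572688$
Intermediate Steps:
$Y{\left(O \right)} = 1$
$s{\left(K \right)} = K^{4}$ ($s{\left(K \right)} = K K K K 1 = K^{2} K K = K^{3} K = K^{4}$)
$s{\left(14 \right)} \left(-93\right) Y{\left(14 \right)} = 14^{4} \left(-93\right) 1 = 38416 \left(-93\right) 1 = \left(-3572688\right) 1 = -3572688$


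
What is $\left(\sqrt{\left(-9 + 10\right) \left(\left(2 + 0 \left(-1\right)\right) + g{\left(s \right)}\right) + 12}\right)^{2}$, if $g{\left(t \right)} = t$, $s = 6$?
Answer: $20$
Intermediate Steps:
$\left(\sqrt{\left(-9 + 10\right) \left(\left(2 + 0 \left(-1\right)\right) + g{\left(s \right)}\right) + 12}\right)^{2} = \left(\sqrt{\left(-9 + 10\right) \left(\left(2 + 0 \left(-1\right)\right) + 6\right) + 12}\right)^{2} = \left(\sqrt{1 \left(\left(2 + 0\right) + 6\right) + 12}\right)^{2} = \left(\sqrt{1 \left(2 + 6\right) + 12}\right)^{2} = \left(\sqrt{1 \cdot 8 + 12}\right)^{2} = \left(\sqrt{8 + 12}\right)^{2} = \left(\sqrt{20}\right)^{2} = \left(2 \sqrt{5}\right)^{2} = 20$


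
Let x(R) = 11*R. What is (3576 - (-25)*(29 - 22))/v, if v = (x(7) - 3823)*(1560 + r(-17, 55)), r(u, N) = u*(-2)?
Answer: -3751/5971124 ≈ -0.00062819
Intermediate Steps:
r(u, N) = -2*u
v = -5971124 (v = (11*7 - 3823)*(1560 - 2*(-17)) = (77 - 3823)*(1560 + 34) = -3746*1594 = -5971124)
(3576 - (-25)*(29 - 22))/v = (3576 - (-25)*(29 - 22))/(-5971124) = (3576 - (-25)*7)*(-1/5971124) = (3576 - 1*(-175))*(-1/5971124) = (3576 + 175)*(-1/5971124) = 3751*(-1/5971124) = -3751/5971124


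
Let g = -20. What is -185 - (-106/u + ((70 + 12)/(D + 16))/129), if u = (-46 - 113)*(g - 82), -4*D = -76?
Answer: -42601702/230265 ≈ -185.01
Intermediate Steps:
D = 19 (D = -¼*(-76) = 19)
u = 16218 (u = (-46 - 113)*(-20 - 82) = -159*(-102) = 16218)
-185 - (-106/u + ((70 + 12)/(D + 16))/129) = -185 - (-106/16218 + ((70 + 12)/(19 + 16))/129) = -185 - (-106*1/16218 + (82/35)*(1/129)) = -185 - (-1/153 + (82*(1/35))*(1/129)) = -185 - (-1/153 + (82/35)*(1/129)) = -185 - (-1/153 + 82/4515) = -185 - 1*2677/230265 = -185 - 2677/230265 = -42601702/230265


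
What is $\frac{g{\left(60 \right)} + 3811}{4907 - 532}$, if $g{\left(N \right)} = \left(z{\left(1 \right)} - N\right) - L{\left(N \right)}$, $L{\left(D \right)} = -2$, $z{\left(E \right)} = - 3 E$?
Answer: $\frac{6}{7} \approx 0.85714$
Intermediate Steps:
$g{\left(N \right)} = -1 - N$ ($g{\left(N \right)} = \left(\left(-3\right) 1 - N\right) - -2 = \left(-3 - N\right) + 2 = -1 - N$)
$\frac{g{\left(60 \right)} + 3811}{4907 - 532} = \frac{\left(-1 - 60\right) + 3811}{4907 - 532} = \frac{\left(-1 - 60\right) + 3811}{4375} = \left(-61 + 3811\right) \frac{1}{4375} = 3750 \cdot \frac{1}{4375} = \frac{6}{7}$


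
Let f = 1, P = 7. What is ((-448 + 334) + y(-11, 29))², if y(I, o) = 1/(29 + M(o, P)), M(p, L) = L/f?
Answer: 16834609/1296 ≈ 12990.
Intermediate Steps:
M(p, L) = L (M(p, L) = L/1 = L*1 = L)
y(I, o) = 1/36 (y(I, o) = 1/(29 + 7) = 1/36)
((-448 + 334) + y(-11, 29))² = ((-448 + 334) + 1/36)² = (-114 + 1/36)² = (-4103/36)² = 16834609/1296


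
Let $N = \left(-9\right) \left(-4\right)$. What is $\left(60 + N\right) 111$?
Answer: $10656$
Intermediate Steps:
$N = 36$
$\left(60 + N\right) 111 = \left(60 + 36\right) 111 = 96 \cdot 111 = 10656$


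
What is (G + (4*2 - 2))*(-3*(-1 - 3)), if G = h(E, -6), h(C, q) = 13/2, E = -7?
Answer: 150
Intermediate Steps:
h(C, q) = 13/2 (h(C, q) = 13*(1/2) = 13/2)
G = 13/2 ≈ 6.5000
(G + (4*2 - 2))*(-3*(-1 - 3)) = (13/2 + (4*2 - 2))*(-3*(-1 - 3)) = (13/2 + (8 - 2))*(-3*(-4)) = (13/2 + 6)*12 = (25/2)*12 = 150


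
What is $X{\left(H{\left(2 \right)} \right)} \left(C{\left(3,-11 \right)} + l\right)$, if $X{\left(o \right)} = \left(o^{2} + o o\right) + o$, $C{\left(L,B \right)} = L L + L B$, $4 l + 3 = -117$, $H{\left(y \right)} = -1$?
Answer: $-54$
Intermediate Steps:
$l = -30$ ($l = - \frac{3}{4} + \frac{1}{4} \left(-117\right) = - \frac{3}{4} - \frac{117}{4} = -30$)
$C{\left(L,B \right)} = L^{2} + B L$
$X{\left(o \right)} = o + 2 o^{2}$ ($X{\left(o \right)} = \left(o^{2} + o^{2}\right) + o = 2 o^{2} + o = o + 2 o^{2}$)
$X{\left(H{\left(2 \right)} \right)} \left(C{\left(3,-11 \right)} + l\right) = - (1 + 2 \left(-1\right)) \left(3 \left(-11 + 3\right) - 30\right) = - (1 - 2) \left(3 \left(-8\right) - 30\right) = \left(-1\right) \left(-1\right) \left(-24 - 30\right) = 1 \left(-54\right) = -54$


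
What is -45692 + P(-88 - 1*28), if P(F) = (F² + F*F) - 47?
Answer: -18827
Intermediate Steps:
P(F) = -47 + 2*F² (P(F) = (F² + F²) - 47 = 2*F² - 47 = -47 + 2*F²)
-45692 + P(-88 - 1*28) = -45692 + (-47 + 2*(-88 - 1*28)²) = -45692 + (-47 + 2*(-88 - 28)²) = -45692 + (-47 + 2*(-116)²) = -45692 + (-47 + 2*13456) = -45692 + (-47 + 26912) = -45692 + 26865 = -18827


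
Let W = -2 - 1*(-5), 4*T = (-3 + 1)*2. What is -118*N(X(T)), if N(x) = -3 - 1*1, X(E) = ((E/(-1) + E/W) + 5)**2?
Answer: 472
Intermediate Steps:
T = -1 (T = ((-3 + 1)*2)/4 = (-2*2)/4 = (1/4)*(-4) = -1)
W = 3 (W = -2 + 5 = 3)
X(E) = (5 - 2*E/3)**2 (X(E) = ((E/(-1) + E/3) + 5)**2 = ((E*(-1) + E*(1/3)) + 5)**2 = ((-E + E/3) + 5)**2 = (-2*E/3 + 5)**2 = (5 - 2*E/3)**2)
N(x) = -4 (N(x) = -3 - 1 = -4)
-118*N(X(T)) = -118*(-4) = 472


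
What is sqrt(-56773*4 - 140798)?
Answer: I*sqrt(367890) ≈ 606.54*I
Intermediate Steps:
sqrt(-56773*4 - 140798) = sqrt(-227092 - 140798) = sqrt(-367890) = I*sqrt(367890)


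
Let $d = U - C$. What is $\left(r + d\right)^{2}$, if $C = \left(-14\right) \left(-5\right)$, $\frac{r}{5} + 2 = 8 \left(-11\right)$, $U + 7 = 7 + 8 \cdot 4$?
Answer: $238144$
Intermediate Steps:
$U = 32$ ($U = -7 + \left(7 + 8 \cdot 4\right) = -7 + \left(7 + 32\right) = -7 + 39 = 32$)
$r = -450$ ($r = -10 + 5 \cdot 8 \left(-11\right) = -10 + 5 \left(-88\right) = -10 - 440 = -450$)
$C = 70$
$d = -38$ ($d = 32 - 70 = -38$)
$\left(r + d\right)^{2} = \left(-450 - 38\right)^{2} = \left(-488\right)^{2} = 238144$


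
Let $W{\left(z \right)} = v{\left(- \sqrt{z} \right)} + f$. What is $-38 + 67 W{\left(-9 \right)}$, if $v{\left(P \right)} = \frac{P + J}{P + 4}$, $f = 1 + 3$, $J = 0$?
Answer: $\frac{6353}{25} - \frac{804 i}{25} \approx 254.12 - 32.16 i$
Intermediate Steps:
$f = 4$
$v{\left(P \right)} = \frac{P}{4 + P}$ ($v{\left(P \right)} = \frac{P + 0}{P + 4} = \frac{P}{4 + P}$)
$W{\left(z \right)} = 4 - \frac{\sqrt{z}}{4 - \sqrt{z}}$ ($W{\left(z \right)} = \frac{\left(-1\right) \sqrt{z}}{4 - \sqrt{z}} + 4 = - \frac{\sqrt{z}}{4 - \sqrt{z}} + 4 = 4 - \frac{\sqrt{z}}{4 - \sqrt{z}}$)
$-38 + 67 W{\left(-9 \right)} = -38 + 67 \frac{-16 + 5 \sqrt{-9}}{-4 + \sqrt{-9}} = -38 + 67 \frac{-16 + 5 \cdot 3 i}{-4 + 3 i} = -38 + 67 \frac{-4 - 3 i}{25} \left(-16 + 15 i\right) = -38 + 67 \frac{\left(-16 + 15 i\right) \left(-4 - 3 i\right)}{25} = -38 + \frac{67 \left(-16 + 15 i\right) \left(-4 - 3 i\right)}{25}$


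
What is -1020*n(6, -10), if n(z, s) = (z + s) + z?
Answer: -2040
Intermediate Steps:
n(z, s) = s + 2*z (n(z, s) = (s + z) + z = s + 2*z)
-1020*n(6, -10) = -1020*(-10 + 2*6) = -1020*(-10 + 12) = -1020*2 = -2040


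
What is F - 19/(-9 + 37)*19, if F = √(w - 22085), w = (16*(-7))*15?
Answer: -361/28 + 7*I*√485 ≈ -12.893 + 154.16*I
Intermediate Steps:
w = -1680 (w = -112*15 = -1680)
F = 7*I*√485 (F = √(-1680 - 22085) = √(-23765) = 7*I*√485 ≈ 154.16*I)
F - 19/(-9 + 37)*19 = 7*I*√485 - 19/(-9 + 37)*19 = 7*I*√485 - 19/28*19 = 7*I*√485 - 19*(1/28)*19 = 7*I*√485 - 19*19/28 = 7*I*√485 - 1*361/28 = 7*I*√485 - 361/28 = -361/28 + 7*I*√485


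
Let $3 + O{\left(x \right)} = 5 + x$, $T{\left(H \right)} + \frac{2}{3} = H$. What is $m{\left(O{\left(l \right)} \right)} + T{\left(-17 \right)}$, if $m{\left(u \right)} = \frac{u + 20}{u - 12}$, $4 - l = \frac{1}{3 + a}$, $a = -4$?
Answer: $- \frac{346}{15} \approx -23.067$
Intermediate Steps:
$T{\left(H \right)} = - \frac{2}{3} + H$
$l = 5$ ($l = 4 - \frac{1}{3 - 4} = 4 - \frac{1}{-1} = 4 - -1 = 4 + 1 = 5$)
$O{\left(x \right)} = 2 + x$ ($O{\left(x \right)} = -3 + \left(5 + x\right) = 2 + x$)
$m{\left(u \right)} = \frac{20 + u}{-12 + u}$
$m{\left(O{\left(l \right)} \right)} + T{\left(-17 \right)} = \frac{20 + \left(2 + 5\right)}{-12 + \left(2 + 5\right)} - \frac{53}{3} = \frac{20 + 7}{-12 + 7} - \frac{53}{3} = \frac{1}{-5} \cdot 27 - \frac{53}{3} = \left(- \frac{1}{5}\right) 27 - \frac{53}{3} = - \frac{27}{5} - \frac{53}{3} = - \frac{346}{15}$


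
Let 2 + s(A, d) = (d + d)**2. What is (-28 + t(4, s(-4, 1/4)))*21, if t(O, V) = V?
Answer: -2499/4 ≈ -624.75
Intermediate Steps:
s(A, d) = -2 + 4*d**2 (s(A, d) = -2 + (d + d)**2 = -2 + (2*d)**2 = -2 + 4*d**2)
(-28 + t(4, s(-4, 1/4)))*21 = (-28 + (-2 + 4*(1/4)**2))*21 = (-28 + (-2 + 4*(1/16)))*21 = (-28 + (-2 + 1/4))*21 = (-28 - 7/4)*21 = -119/4*21 = -2499/4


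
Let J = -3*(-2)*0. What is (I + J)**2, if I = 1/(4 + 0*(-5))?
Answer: 1/16 ≈ 0.062500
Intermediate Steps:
J = 0 (J = 6*0 = 0)
I = 1/4 (I = 1/(4 + 0) = 1/4 ≈ 0.25000)
(I + J)**2 = (1/4 + 0)**2 = (1/4)**2 = 1/16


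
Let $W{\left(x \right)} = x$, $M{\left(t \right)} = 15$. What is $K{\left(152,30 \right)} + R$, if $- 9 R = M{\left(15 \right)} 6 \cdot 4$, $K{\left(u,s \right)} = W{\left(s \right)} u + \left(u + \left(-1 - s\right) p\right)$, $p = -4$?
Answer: $4796$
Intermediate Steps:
$K{\left(u,s \right)} = 4 + u + 4 s + s u$ ($K{\left(u,s \right)} = s u + \left(u + \left(-1 - s\right) \left(-4\right)\right) = s u + \left(u + \left(4 + 4 s\right)\right) = s u + \left(4 + u + 4 s\right) = 4 + u + 4 s + s u$)
$R = -40$ ($R = - \frac{15 \cdot 6 \cdot 4}{9} = - \frac{15 \cdot 24}{9} = \left(- \frac{1}{9}\right) 360 = -40$)
$K{\left(152,30 \right)} + R = \left(4 + 152 + 4 \cdot 30 + 30 \cdot 152\right) - 40 = \left(4 + 152 + 120 + 4560\right) - 40 = 4836 - 40 = 4796$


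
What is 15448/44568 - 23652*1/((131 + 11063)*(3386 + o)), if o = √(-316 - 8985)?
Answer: 123788908797323/357778758161439 + 11826*I*√9301/64221640309 ≈ 0.34599 + 1.7759e-5*I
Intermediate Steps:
o = I*√9301 (o = √(-9301) = I*√9301 ≈ 96.442*I)
15448/44568 - 23652*1/((131 + 11063)*(3386 + o)) = 15448/44568 - 23652*1/((131 + 11063)*(3386 + I*√9301)) = 15448*(1/44568) - 23652*1/(11194*(3386 + I*√9301)) = 1931/5571 - 23652/(37902884 + 11194*I*√9301)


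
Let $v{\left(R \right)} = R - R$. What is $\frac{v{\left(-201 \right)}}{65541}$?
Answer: $0$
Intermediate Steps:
$v{\left(R \right)} = 0$
$\frac{v{\left(-201 \right)}}{65541} = \frac{0}{65541} = 0 \cdot \frac{1}{65541} = 0$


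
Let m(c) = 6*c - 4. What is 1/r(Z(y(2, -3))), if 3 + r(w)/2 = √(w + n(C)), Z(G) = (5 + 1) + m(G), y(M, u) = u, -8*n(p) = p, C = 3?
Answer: -12/203 - I*√262/203 ≈ -0.059113 - 0.079736*I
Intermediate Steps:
n(p) = -p/8
m(c) = -4 + 6*c
Z(G) = 2 + 6*G (Z(G) = (5 + 1) + (-4 + 6*G) = 6 + (-4 + 6*G) = 2 + 6*G)
r(w) = -6 + 2*√(-3/8 + w) (r(w) = -6 + 2*√(w - ⅛*3) = -6 + 2*√(w - 3/8) = -6 + 2*√(-3/8 + w))
1/r(Z(y(2, -3))) = 1/(-6 + √(-6 + 16*(2 + 6*(-3)))/2) = 1/(-6 + √(-6 + 16*(2 - 18))/2) = 1/(-6 + √(-6 + 16*(-16))/2) = 1/(-6 + √(-6 - 256)/2) = 1/(-6 + √(-262)/2) = 1/(-6 + (I*√262)/2) = 1/(-6 + I*√262/2)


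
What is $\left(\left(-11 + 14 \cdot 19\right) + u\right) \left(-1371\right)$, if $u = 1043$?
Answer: $-1779558$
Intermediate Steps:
$\left(\left(-11 + 14 \cdot 19\right) + u\right) \left(-1371\right) = \left(\left(-11 + 14 \cdot 19\right) + 1043\right) \left(-1371\right) = \left(\left(-11 + 266\right) + 1043\right) \left(-1371\right) = \left(255 + 1043\right) \left(-1371\right) = 1298 \left(-1371\right) = -1779558$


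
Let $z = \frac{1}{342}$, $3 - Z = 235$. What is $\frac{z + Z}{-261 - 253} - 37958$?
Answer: $- \frac{6672481561}{175788} \approx -37958.0$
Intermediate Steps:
$Z = -232$ ($Z = 3 - 235 = -232$)
$z = \frac{1}{342} \approx 0.002924$
$\frac{z + Z}{-261 - 253} - 37958 = \frac{\frac{1}{342} - 232}{-261 - 253} - 37958 = \frac{1}{-514} \left(- \frac{79343}{342}\right) - 37958 = \left(- \frac{1}{514}\right) \left(- \frac{79343}{342}\right) - 37958 = \frac{79343}{175788} - 37958 = - \frac{6672481561}{175788}$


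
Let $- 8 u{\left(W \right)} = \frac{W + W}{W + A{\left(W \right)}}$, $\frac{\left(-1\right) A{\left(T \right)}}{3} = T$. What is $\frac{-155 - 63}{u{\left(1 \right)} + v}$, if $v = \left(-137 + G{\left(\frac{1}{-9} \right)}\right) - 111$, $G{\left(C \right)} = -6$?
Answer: $\frac{1744}{2031} \approx 0.85869$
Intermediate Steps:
$A{\left(T \right)} = - 3 T$
$v = -254$ ($v = \left(-137 - 6\right) - 111 = -143 - 111 = -254$)
$u{\left(W \right)} = \frac{1}{8}$ ($u{\left(W \right)} = - \frac{\left(W + W\right) \frac{1}{W - 3 W}}{8} = - \frac{2 W \frac{1}{\left(-2\right) W}}{8} = - \frac{2 W \left(- \frac{1}{2 W}\right)}{8} = \left(- \frac{1}{8}\right) \left(-1\right) = \frac{1}{8}$)
$\frac{-155 - 63}{u{\left(1 \right)} + v} = \frac{-155 - 63}{\frac{1}{8} - 254} = - \frac{218}{- \frac{2031}{8}} = \left(-218\right) \left(- \frac{8}{2031}\right) = \frac{1744}{2031}$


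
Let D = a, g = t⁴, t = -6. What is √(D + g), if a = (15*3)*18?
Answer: 9*√26 ≈ 45.891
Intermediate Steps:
g = 1296 (g = (-6)⁴ = 1296)
a = 810 (a = 45*18 = 810)
D = 810
√(D + g) = √(810 + 1296) = √2106 = 9*√26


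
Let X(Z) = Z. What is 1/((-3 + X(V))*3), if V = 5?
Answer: ⅙ ≈ 0.16667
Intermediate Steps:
1/((-3 + X(V))*3) = 1/((-3 + 5)*3) = 1/(2*3) = 1/6 = ⅙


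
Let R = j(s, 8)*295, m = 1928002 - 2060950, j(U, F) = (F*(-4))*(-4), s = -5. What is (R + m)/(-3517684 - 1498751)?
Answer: 95188/5016435 ≈ 0.018975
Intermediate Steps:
j(U, F) = 16*F (j(U, F) = -4*F*(-4) = 16*F)
m = -132948
R = 37760 (R = (16*8)*295 = 128*295 = 37760)
(R + m)/(-3517684 - 1498751) = (37760 - 132948)/(-3517684 - 1498751) = -95188/(-5016435) = -95188*(-1/5016435) = 95188/5016435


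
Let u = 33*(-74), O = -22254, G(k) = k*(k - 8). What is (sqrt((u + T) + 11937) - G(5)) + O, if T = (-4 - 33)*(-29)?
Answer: -22239 + 2*sqrt(2642) ≈ -22136.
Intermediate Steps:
G(k) = k*(-8 + k)
u = -2442
T = 1073 (T = -37*(-29) = 1073)
(sqrt((u + T) + 11937) - G(5)) + O = (sqrt((-2442 + 1073) + 11937) - 5*(-8 + 5)) - 22254 = (sqrt(-1369 + 11937) - 5*(-3)) - 22254 = (sqrt(10568) - 1*(-15)) - 22254 = (2*sqrt(2642) + 15) - 22254 = (15 + 2*sqrt(2642)) - 22254 = -22239 + 2*sqrt(2642)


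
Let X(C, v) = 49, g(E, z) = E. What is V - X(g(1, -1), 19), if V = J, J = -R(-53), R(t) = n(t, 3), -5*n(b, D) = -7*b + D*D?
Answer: 27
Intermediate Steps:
n(b, D) = -D²/5 + 7*b/5 (n(b, D) = -(-7*b + D*D)/5 = -(-7*b + D²)/5 = -(D² - 7*b)/5 = -D²/5 + 7*b/5)
R(t) = -9/5 + 7*t/5 (R(t) = -⅕*3² + 7*t/5 = -⅕*9 + 7*t/5 = -9/5 + 7*t/5)
J = 76 (J = -(-9/5 + (7/5)*(-53)) = -(-9/5 - 371/5) = -1*(-76) = 76)
V = 76
V - X(g(1, -1), 19) = 76 - 1*49 = 76 - 49 = 27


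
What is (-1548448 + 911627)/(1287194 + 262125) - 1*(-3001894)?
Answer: 4650890773365/1549319 ≈ 3.0019e+6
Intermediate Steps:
(-1548448 + 911627)/(1287194 + 262125) - 1*(-3001894) = -636821/1549319 + 3001894 = 4650890773365/1549319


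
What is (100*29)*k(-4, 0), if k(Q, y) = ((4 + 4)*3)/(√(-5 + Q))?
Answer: -23200*I ≈ -23200.0*I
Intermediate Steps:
k(Q, y) = 24/√(-5 + Q) (k(Q, y) = (8*3)/√(-5 + Q) = 24/√(-5 + Q))
(100*29)*k(-4, 0) = (100*29)*(24/√(-5 - 4)) = 2900*(24/√(-9)) = 2900*(24*(-I/3)) = 2900*(-8*I) = -23200*I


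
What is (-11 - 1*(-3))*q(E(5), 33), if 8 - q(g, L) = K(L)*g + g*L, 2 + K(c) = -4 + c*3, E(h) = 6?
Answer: 5984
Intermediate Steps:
K(c) = -6 + 3*c (K(c) = -2 + (-4 + c*3) = -2 + (-4 + 3*c) = -6 + 3*c)
q(g, L) = 8 - L*g - g*(-6 + 3*L) (q(g, L) = 8 - ((-6 + 3*L)*g + g*L) = 8 - (g*(-6 + 3*L) + L*g) = 8 - (L*g + g*(-6 + 3*L)) = 8 + (-L*g - g*(-6 + 3*L)) = 8 - L*g - g*(-6 + 3*L))
(-11 - 1*(-3))*q(E(5), 33) = (-11 - 1*(-3))*(8 + 6*6 - 4*33*6) = (-11 + 3)*(8 + 36 - 792) = -8*(-748) = 5984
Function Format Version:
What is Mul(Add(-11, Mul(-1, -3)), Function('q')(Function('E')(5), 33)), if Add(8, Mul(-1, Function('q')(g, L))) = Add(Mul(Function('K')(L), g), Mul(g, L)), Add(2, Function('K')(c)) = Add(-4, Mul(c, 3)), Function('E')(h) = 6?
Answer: 5984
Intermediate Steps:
Function('K')(c) = Add(-6, Mul(3, c)) (Function('K')(c) = Add(-2, Add(-4, Mul(c, 3))) = Add(-2, Add(-4, Mul(3, c))) = Add(-6, Mul(3, c)))
Function('q')(g, L) = Add(8, Mul(-1, L, g), Mul(-1, g, Add(-6, Mul(3, L)))) (Function('q')(g, L) = Add(8, Mul(-1, Add(Mul(Add(-6, Mul(3, L)), g), Mul(g, L)))) = Add(8, Mul(-1, Add(Mul(g, Add(-6, Mul(3, L))), Mul(L, g)))) = Add(8, Mul(-1, Add(Mul(L, g), Mul(g, Add(-6, Mul(3, L)))))) = Add(8, Add(Mul(-1, L, g), Mul(-1, g, Add(-6, Mul(3, L))))) = Add(8, Mul(-1, L, g), Mul(-1, g, Add(-6, Mul(3, L)))))
Mul(Add(-11, Mul(-1, -3)), Function('q')(Function('E')(5), 33)) = Mul(Add(-11, Mul(-1, -3)), Add(8, Mul(6, 6), Mul(-4, 33, 6))) = Mul(Add(-11, 3), Add(8, 36, -792)) = Mul(-8, -748) = 5984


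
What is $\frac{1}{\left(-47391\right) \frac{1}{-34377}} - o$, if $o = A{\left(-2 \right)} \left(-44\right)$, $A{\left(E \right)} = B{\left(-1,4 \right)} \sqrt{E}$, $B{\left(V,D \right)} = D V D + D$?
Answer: $\frac{11459}{15797} - 528 i \sqrt{2} \approx 0.72539 - 746.71 i$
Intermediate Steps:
$B{\left(V,D \right)} = D + V D^{2}$ ($B{\left(V,D \right)} = V D^{2} + D = D + V D^{2}$)
$A{\left(E \right)} = - 12 \sqrt{E}$ ($A{\left(E \right)} = 4 \left(1 + 4 \left(-1\right)\right) \sqrt{E} = 4 \left(1 - 4\right) \sqrt{E} = 4 \left(-3\right) \sqrt{E} = - 12 \sqrt{E}$)
$o = 528 i \sqrt{2}$ ($o = - 12 \sqrt{-2} \left(-44\right) = - 12 i \sqrt{2} \left(-44\right) = 528 i \sqrt{2} \approx 746.71 i$)
$\frac{1}{\left(-47391\right) \frac{1}{-34377}} - o = \frac{1}{\left(-47391\right) \frac{1}{-34377}} - 528 i \sqrt{2} = \frac{1}{\left(-47391\right) \left(- \frac{1}{34377}\right)} - 528 i \sqrt{2} = \frac{1}{\frac{15797}{11459}} - 528 i \sqrt{2} = \frac{11459}{15797} - 528 i \sqrt{2}$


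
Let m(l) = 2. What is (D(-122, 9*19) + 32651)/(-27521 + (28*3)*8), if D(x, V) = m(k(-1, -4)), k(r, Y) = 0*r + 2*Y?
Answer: -32653/26849 ≈ -1.2162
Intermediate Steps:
k(r, Y) = 2*Y (k(r, Y) = 0 + 2*Y = 2*Y)
D(x, V) = 2
(D(-122, 9*19) + 32651)/(-27521 + (28*3)*8) = (2 + 32651)/(-27521 + (28*3)*8) = 32653/(-27521 + 84*8) = 32653/(-27521 + 672) = 32653/(-26849) = 32653*(-1/26849) = -32653/26849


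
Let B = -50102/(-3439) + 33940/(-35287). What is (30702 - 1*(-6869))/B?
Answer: 4559315729003/1651229614 ≈ 2761.2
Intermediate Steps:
B = 1651229614/121351993 (B = -50102*(-1/3439) + 33940*(-1/35287) = 50102/3439 - 33940/35287 = 1651229614/121351993 ≈ 13.607)
(30702 - 1*(-6869))/B = (30702 - 1*(-6869))/(1651229614/121351993) = (30702 + 6869)*(121351993/1651229614) = 37571*(121351993/1651229614) = 4559315729003/1651229614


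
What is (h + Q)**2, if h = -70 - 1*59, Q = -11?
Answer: 19600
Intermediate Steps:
h = -129 (h = -70 - 59 = -129)
(h + Q)**2 = (-129 - 11)**2 = (-140)**2 = 19600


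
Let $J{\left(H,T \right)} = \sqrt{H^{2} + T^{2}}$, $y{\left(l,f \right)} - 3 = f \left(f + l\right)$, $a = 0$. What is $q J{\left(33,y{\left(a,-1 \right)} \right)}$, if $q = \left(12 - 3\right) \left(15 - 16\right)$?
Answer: $- 9 \sqrt{1105} \approx -299.17$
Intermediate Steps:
$y{\left(l,f \right)} = 3 + f \left(f + l\right)$
$q = -9$ ($q = 9 \left(-1\right) = -9$)
$q J{\left(33,y{\left(a,-1 \right)} \right)} = - 9 \sqrt{33^{2} + \left(3 + \left(-1\right)^{2} - 0\right)^{2}} = - 9 \sqrt{1089 + \left(3 + 1 + 0\right)^{2}} = - 9 \sqrt{1089 + 4^{2}} = - 9 \sqrt{1089 + 16} = - 9 \sqrt{1105}$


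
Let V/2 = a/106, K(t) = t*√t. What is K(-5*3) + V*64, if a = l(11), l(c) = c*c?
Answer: 7744/53 - 15*I*√15 ≈ 146.11 - 58.095*I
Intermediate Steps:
l(c) = c²
a = 121 (a = 11² = 121)
K(t) = t^(3/2)
V = 121/53 (V = 2*(121/106) = 121/53 ≈ 2.2830)
K(-5*3) + V*64 = (-5*3)^(3/2) + (121/53)*64 = (-15)^(3/2) + 7744/53 = -15*I*√15 + 7744/53 = 7744/53 - 15*I*√15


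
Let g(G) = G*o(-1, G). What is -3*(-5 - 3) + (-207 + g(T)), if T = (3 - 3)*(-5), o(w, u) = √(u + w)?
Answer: -183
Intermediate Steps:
T = 0 (T = 0*(-5) = 0)
g(G) = G*√(-1 + G) (g(G) = G*√(G - 1) = G*√(-1 + G))
-3*(-5 - 3) + (-207 + g(T)) = -3*(-5 - 3) + (-207 + 0*√(-1 + 0)) = -3*(-8) + (-207 + 0*√(-1)) = 24 + (-207 + 0*I) = 24 + (-207 + 0) = 24 - 207 = -183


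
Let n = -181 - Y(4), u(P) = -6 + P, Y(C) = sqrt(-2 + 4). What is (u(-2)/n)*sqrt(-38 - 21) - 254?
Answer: -254 - 8*I*sqrt(118)/32759 + 1448*I*sqrt(59)/32759 ≈ -254.0 + 0.33687*I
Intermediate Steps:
Y(C) = sqrt(2)
n = -181 - sqrt(2) ≈ -182.41
(u(-2)/n)*sqrt(-38 - 21) - 254 = ((-6 - 2)/(-181 - sqrt(2)))*sqrt(-38 - 21) - 254 = (-8/(-181 - sqrt(2)))*sqrt(-59) - 254 = (-8/(-181 - sqrt(2)))*(I*sqrt(59)) - 254 = -8*I*sqrt(59)/(-181 - sqrt(2)) - 254 = -254 - 8*I*sqrt(59)/(-181 - sqrt(2))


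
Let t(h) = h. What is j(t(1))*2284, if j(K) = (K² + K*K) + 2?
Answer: 9136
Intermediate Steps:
j(K) = 2 + 2*K² (j(K) = (K² + K²) + 2 = 2*K² + 2 = 2 + 2*K²)
j(t(1))*2284 = (2 + 2*1²)*2284 = (2 + 2*1)*2284 = (2 + 2)*2284 = 4*2284 = 9136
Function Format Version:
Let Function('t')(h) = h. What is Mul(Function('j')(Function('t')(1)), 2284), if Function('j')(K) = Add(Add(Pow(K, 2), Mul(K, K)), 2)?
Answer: 9136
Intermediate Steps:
Function('j')(K) = Add(2, Mul(2, Pow(K, 2))) (Function('j')(K) = Add(Add(Pow(K, 2), Pow(K, 2)), 2) = Add(Mul(2, Pow(K, 2)), 2) = Add(2, Mul(2, Pow(K, 2))))
Mul(Function('j')(Function('t')(1)), 2284) = Mul(Add(2, Mul(2, Pow(1, 2))), 2284) = Mul(Add(2, Mul(2, 1)), 2284) = Mul(Add(2, 2), 2284) = Mul(4, 2284) = 9136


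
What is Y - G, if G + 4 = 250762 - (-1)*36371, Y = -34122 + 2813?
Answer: -318438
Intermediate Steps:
Y = -31309
G = 287129 (G = -4 + (250762 - (-1)*36371) = -4 + (250762 - 1*(-36371)) = -4 + (250762 + 36371) = -4 + 287133 = 287129)
Y - G = -31309 - 1*287129 = -31309 - 287129 = -318438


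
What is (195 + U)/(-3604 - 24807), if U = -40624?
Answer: 40429/28411 ≈ 1.4230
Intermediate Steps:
(195 + U)/(-3604 - 24807) = (195 - 40624)/(-3604 - 24807) = -40429/(-28411) = -40429*(-1/28411) = 40429/28411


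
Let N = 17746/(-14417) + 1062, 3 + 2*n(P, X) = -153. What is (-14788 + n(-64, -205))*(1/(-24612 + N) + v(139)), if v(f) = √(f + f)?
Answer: 107161561/169769048 - 14866*√278 ≈ -2.4787e+5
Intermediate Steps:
v(f) = √2*√f (v(f) = √(2*f) = √2*√f)
n(P, X) = -78 (n(P, X) = -3/2 + (½)*(-153) = -3/2 - 153/2 = -78)
N = 15293108/14417 (N = 17746*(-1/14417) + 1062 = -17746/14417 + 1062 = 15293108/14417 ≈ 1060.8)
(-14788 + n(-64, -205))*(1/(-24612 + N) + v(139)) = (-14788 - 78)*(1/(-24612 + 15293108/14417) + √2*√139) = -14866*(1/(-339538096/14417) + √278) = -14866*(-14417/339538096 + √278) = 107161561/169769048 - 14866*√278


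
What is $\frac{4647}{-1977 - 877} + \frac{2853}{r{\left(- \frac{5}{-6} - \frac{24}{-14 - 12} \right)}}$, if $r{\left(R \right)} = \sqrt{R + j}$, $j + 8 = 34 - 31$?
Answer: $- \frac{4647}{2854} - \frac{2853 i \sqrt{19734}}{253} \approx -1.6282 - 1584.1 i$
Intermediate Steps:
$j = -5$ ($j = -8 + \left(34 - 31\right) = -8 + 3 = -5$)
$r{\left(R \right)} = \sqrt{-5 + R}$ ($r{\left(R \right)} = \sqrt{R - 5} = \sqrt{-5 + R}$)
$\frac{4647}{-1977 - 877} + \frac{2853}{r{\left(- \frac{5}{-6} - \frac{24}{-14 - 12} \right)}} = \frac{4647}{-1977 - 877} + \frac{2853}{\sqrt{-5 - \left(- \frac{5}{6} + \frac{24}{-14 - 12}\right)}} = \frac{4647}{-2854} + \frac{2853}{\sqrt{-5 - \left(- \frac{5}{6} + \frac{24}{-26}\right)}} = 4647 \left(- \frac{1}{2854}\right) + \frac{2853}{\sqrt{-5 + \left(\frac{5}{6} - - \frac{12}{13}\right)}} = - \frac{4647}{2854} + \frac{2853}{\sqrt{-5 + \left(\frac{5}{6} + \frac{12}{13}\right)}} = - \frac{4647}{2854} + \frac{2853}{\sqrt{-5 + \frac{137}{78}}} = - \frac{4647}{2854} + \frac{2853}{\sqrt{- \frac{253}{78}}} = - \frac{4647}{2854} + \frac{2853}{\frac{1}{78} i \sqrt{19734}} = - \frac{4647}{2854} + 2853 \left(- \frac{i \sqrt{19734}}{253}\right) = - \frac{4647}{2854} - \frac{2853 i \sqrt{19734}}{253}$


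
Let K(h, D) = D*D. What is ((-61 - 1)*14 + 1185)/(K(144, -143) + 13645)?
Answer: 317/34094 ≈ 0.0092978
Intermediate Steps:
K(h, D) = D²
((-61 - 1)*14 + 1185)/(K(144, -143) + 13645) = ((-61 - 1)*14 + 1185)/((-143)² + 13645) = (-62*14 + 1185)/(20449 + 13645) = (-868 + 1185)/34094 = 317*(1/34094) = 317/34094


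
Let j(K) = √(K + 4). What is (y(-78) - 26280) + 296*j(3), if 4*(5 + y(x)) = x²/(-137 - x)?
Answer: -1552336/59 + 296*√7 ≈ -25528.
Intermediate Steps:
j(K) = √(4 + K)
y(x) = -5 + x²/(4*(-137 - x)) (y(x) = -5 + (x²/(-137 - x))/4 = -5 + x²/(4*(-137 - x)))
(y(-78) - 26280) + 296*j(3) = ((-2740 - 1*(-78)² - 20*(-78))/(4*(137 - 78)) - 26280) + 296*√(4 + 3) = ((¼)*(-2740 - 1*6084 + 1560)/59 - 26280) + 296*√7 = ((¼)*(1/59)*(-2740 - 6084 + 1560) - 26280) + 296*√7 = ((¼)*(1/59)*(-7264) - 26280) + 296*√7 = (-1816/59 - 26280) + 296*√7 = -1552336/59 + 296*√7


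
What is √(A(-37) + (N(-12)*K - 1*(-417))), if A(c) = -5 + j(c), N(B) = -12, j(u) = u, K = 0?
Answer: 5*√15 ≈ 19.365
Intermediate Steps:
A(c) = -5 + c
√(A(-37) + (N(-12)*K - 1*(-417))) = √((-5 - 37) + (-12*0 - 1*(-417))) = √(-42 + (0 + 417)) = √(-42 + 417) = √375 = 5*√15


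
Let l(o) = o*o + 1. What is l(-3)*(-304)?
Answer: -3040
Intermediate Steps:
l(o) = 1 + o² (l(o) = o² + 1 = 1 + o²)
l(-3)*(-304) = (1 + (-3)²)*(-304) = (1 + 9)*(-304) = 10*(-304) = -3040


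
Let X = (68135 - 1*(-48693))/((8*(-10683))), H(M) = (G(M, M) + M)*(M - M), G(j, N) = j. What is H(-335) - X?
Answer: 29207/21366 ≈ 1.3670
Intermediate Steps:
H(M) = 0 (H(M) = (M + M)*(M - M) = (2*M)*0 = 0)
X = -29207/21366 (X = (68135 + 48693)/(-85464) = 116828*(-1/85464) = -29207/21366 ≈ -1.3670)
H(-335) - X = 0 - 1*(-29207/21366) = 0 + 29207/21366 = 29207/21366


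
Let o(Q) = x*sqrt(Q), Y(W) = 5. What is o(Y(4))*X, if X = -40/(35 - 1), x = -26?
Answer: 520*sqrt(5)/17 ≈ 68.397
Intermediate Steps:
o(Q) = -26*sqrt(Q)
X = -20/17 (X = -40/34 = -40*1/34 = -20/17 ≈ -1.1765)
o(Y(4))*X = -26*sqrt(5)*(-20/17) = 520*sqrt(5)/17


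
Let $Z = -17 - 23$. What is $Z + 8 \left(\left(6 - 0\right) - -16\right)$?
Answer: $136$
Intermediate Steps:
$Z = -40$
$Z + 8 \left(\left(6 - 0\right) - -16\right) = -40 + 8 \left(\left(6 - 0\right) - -16\right) = -40 + 8 \left(\left(6 + 0\right) + 16\right) = -40 + 8 \left(6 + 16\right) = -40 + 8 \cdot 22 = -40 + 176 = 136$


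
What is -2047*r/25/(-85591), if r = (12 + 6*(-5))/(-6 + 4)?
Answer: 18423/2139775 ≈ 0.0086098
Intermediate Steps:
r = 9 (r = (12 - 30)/(-2) = -18*(-½) = 9)
-2047*r/25/(-85591) = -18423/25/(-85591) = -18423/25*(-1/85591) = 18423/2139775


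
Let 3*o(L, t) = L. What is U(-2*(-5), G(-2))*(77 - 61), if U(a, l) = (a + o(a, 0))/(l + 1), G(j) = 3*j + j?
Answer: -640/21 ≈ -30.476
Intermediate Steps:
G(j) = 4*j
o(L, t) = L/3
U(a, l) = 4*a/(3*(1 + l)) (U(a, l) = (a + a/3)/(l + 1) = (4*a/3)/(1 + l) = 4*a/(3*(1 + l)))
U(-2*(-5), G(-2))*(77 - 61) = (4*(-2*(-5))/(3*(1 + 4*(-2))))*(77 - 61) = ((4/3)*10/(1 - 8))*16 = ((4/3)*10/(-7))*16 = ((4/3)*10*(-⅐))*16 = -40/21*16 = -640/21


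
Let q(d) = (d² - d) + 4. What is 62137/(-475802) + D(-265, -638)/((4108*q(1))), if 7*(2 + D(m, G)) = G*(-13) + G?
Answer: -877791851/13682162312 ≈ -0.064156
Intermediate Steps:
q(d) = 4 + d² - d
D(m, G) = -2 - 12*G/7 (D(m, G) = -2 + (G*(-13) + G)/7 = -2 + (-13*G + G)/7 = -2 + (-12*G)/7 = -2 - 12*G/7)
62137/(-475802) + D(-265, -638)/((4108*q(1))) = 62137/(-475802) + (-2 - 12/7*(-638))/((4108*(4 + 1² - 1*1))) = 62137*(-1/475802) + (-2 + 7656/7)/((4108*(4 + 1 - 1))) = -62137/475802 + 7642/(7*((4108*4))) = -62137/475802 + (7642/7)/16432 = -62137/475802 + (7642/7)*(1/16432) = -62137/475802 + 3821/57512 = -877791851/13682162312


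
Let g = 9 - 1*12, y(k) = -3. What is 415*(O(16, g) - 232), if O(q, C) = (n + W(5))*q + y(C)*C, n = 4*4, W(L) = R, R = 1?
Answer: 20335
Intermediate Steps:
W(L) = 1
n = 16
g = -3 (g = 9 - 12 = -3)
O(q, C) = -3*C + 17*q (O(q, C) = (16 + 1)*q - 3*C = 17*q - 3*C = -3*C + 17*q)
415*(O(16, g) - 232) = 415*((-3*(-3) + 17*16) - 232) = 415*((9 + 272) - 232) = 415*(281 - 232) = 415*49 = 20335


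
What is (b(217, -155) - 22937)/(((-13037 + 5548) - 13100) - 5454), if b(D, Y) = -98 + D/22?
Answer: 168851/190982 ≈ 0.88412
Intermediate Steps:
b(D, Y) = -98 + D/22 (b(D, Y) = -98 + D*(1/22) = -98 + D/22)
(b(217, -155) - 22937)/(((-13037 + 5548) - 13100) - 5454) = ((-98 + (1/22)*217) - 22937)/(((-13037 + 5548) - 13100) - 5454) = ((-98 + 217/22) - 22937)/((-7489 - 13100) - 5454) = (-1939/22 - 22937)/(-20589 - 5454) = -506553/22/(-26043) = -506553/22*(-1/26043) = 168851/190982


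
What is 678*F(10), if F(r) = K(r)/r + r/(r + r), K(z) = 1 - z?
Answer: -1356/5 ≈ -271.20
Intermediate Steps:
F(r) = ½ + (1 - r)/r (F(r) = (1 - r)/r + r/(r + r) = (1 - r)/r + r/((2*r)) = (1 - r)/r + r*(1/(2*r)) = (1 - r)/r + ½ = ½ + (1 - r)/r)
678*F(10) = 678*((½)*(2 - 1*10)/10) = 678*((½)*(⅒)*(2 - 10)) = 678*((½)*(⅒)*(-8)) = 678*(-⅖) = -1356/5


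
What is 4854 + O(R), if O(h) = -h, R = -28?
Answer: 4882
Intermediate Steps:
4854 + O(R) = 4854 - 1*(-28) = 4854 + 28 = 4882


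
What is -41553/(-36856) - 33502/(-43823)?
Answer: 3055726831/1615140488 ≈ 1.8919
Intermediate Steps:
-41553/(-36856) - 33502/(-43823) = -41553*(-1/36856) - 33502*(-1/43823) = 41553/36856 + 33502/43823 = 3055726831/1615140488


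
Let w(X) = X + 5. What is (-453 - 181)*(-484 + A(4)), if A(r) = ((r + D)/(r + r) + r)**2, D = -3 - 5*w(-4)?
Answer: 598179/2 ≈ 2.9909e+5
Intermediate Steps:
w(X) = 5 + X
D = -8 (D = -3 - 5*(5 - 4) = -3 - 5*1 = -3 - 5 = -8)
A(r) = (r + (-8 + r)/(2*r))**2 (A(r) = ((r - 8)/(r + r) + r)**2 = ((-8 + r)/((2*r)) + r)**2 = ((-8 + r)*(1/(2*r)) + r)**2 = ((-8 + r)/(2*r) + r)**2 = (r + (-8 + r)/(2*r))**2)
(-453 - 181)*(-484 + A(4)) = (-453 - 181)*(-484 + (1/4)*(-8 + 4 + 2*4**2)**2/4**2) = -634*(-484 + (1/4)*(1/16)*(-8 + 4 + 2*16)**2) = -634*(-484 + (1/4)*(1/16)*(-8 + 4 + 32)**2) = -634*(-484 + (1/4)*(1/16)*28**2) = -634*(-484 + (1/4)*(1/16)*784) = -634*(-484 + 49/4) = -634*(-1887/4) = 598179/2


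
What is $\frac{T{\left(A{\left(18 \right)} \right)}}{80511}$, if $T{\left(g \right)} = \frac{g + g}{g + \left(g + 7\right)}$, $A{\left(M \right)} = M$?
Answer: $\frac{12}{1153991} \approx 1.0399 \cdot 10^{-5}$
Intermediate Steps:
$T{\left(g \right)} = \frac{2 g}{7 + 2 g}$ ($T{\left(g \right)} = \frac{2 g}{g + \left(7 + g\right)} = \frac{2 g}{7 + 2 g}$)
$\frac{T{\left(A{\left(18 \right)} \right)}}{80511} = \frac{2 \cdot 18 \frac{1}{7 + 2 \cdot 18}}{80511} = 2 \cdot 18 \frac{1}{7 + 36} \cdot \frac{1}{80511} = 2 \cdot 18 \cdot \frac{1}{43} \cdot \frac{1}{80511} = \frac{36}{43} \cdot \frac{1}{80511} = \frac{12}{1153991}$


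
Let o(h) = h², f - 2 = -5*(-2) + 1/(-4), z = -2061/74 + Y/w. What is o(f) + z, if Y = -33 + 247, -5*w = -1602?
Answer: 52577965/474192 ≈ 110.88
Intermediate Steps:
w = 1602/5 (w = -⅕*(-1602) = 1602/5 ≈ 320.40)
Y = 214
z = -1611271/59274 (z = -2061/74 + 214/(1602/5) = -2061*1/74 + 214*(5/1602) = -2061/74 + 535/801 = -1611271/59274 ≈ -27.183)
f = 47/4 (f = 2 + (-5*(-2) + 1/(-4)) = 2 + (10 - ¼) = 2 + 39/4 = 47/4 ≈ 11.750)
o(f) + z = (47/4)² - 1611271/59274 = 2209/16 - 1611271/59274 = 52577965/474192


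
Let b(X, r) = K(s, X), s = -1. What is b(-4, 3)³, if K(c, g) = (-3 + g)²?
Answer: 117649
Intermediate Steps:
b(X, r) = (-3 + X)²
b(-4, 3)³ = ((-3 - 4)²)³ = ((-7)²)³ = 49³ = 117649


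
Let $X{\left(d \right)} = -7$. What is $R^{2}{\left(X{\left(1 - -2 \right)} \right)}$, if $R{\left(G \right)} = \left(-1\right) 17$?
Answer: $289$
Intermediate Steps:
$R{\left(G \right)} = -17$
$R^{2}{\left(X{\left(1 - -2 \right)} \right)} = \left(-17\right)^{2} = 289$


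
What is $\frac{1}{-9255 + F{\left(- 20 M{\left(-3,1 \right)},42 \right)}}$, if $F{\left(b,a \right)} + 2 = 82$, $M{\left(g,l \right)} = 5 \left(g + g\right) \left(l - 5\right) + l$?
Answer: $- \frac{1}{9175} \approx -0.00010899$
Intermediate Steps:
$M{\left(g,l \right)} = l + 10 g \left(-5 + l\right)$ ($M{\left(g,l \right)} = 5 \cdot 2 g \left(-5 + l\right) + l = 10 g \left(-5 + l\right) + l = l + 10 g \left(-5 + l\right)$)
$F{\left(b,a \right)} = 80$ ($F{\left(b,a \right)} = -2 + 82 = 80$)
$\frac{1}{-9255 + F{\left(- 20 M{\left(-3,1 \right)},42 \right)}} = \frac{1}{-9255 + 80} = \frac{1}{-9175} = - \frac{1}{9175}$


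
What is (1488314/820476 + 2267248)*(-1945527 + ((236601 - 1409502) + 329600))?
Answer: -1296961235058394934/205119 ≈ -6.3230e+12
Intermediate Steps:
(1488314/820476 + 2267248)*(-1945527 + ((236601 - 1409502) + 329600)) = (1488314*(1/820476) + 2267248)*(-1945527 + (-1172901 + 329600)) = (744157/410238 + 2267248)*(-1945527 - 843301) = (930112029181/410238)*(-2788828) = -1296961235058394934/205119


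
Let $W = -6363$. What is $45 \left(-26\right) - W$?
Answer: $5193$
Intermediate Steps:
$45 \left(-26\right) - W = 45 \left(-26\right) - -6363 = -1170 + 6363 = 5193$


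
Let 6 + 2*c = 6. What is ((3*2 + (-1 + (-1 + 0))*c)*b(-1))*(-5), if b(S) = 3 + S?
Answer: -60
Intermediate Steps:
c = 0 (c = -3 + (½)*6 = -3 + 3 = 0)
((3*2 + (-1 + (-1 + 0))*c)*b(-1))*(-5) = ((3*2 + (-1 + (-1 + 0))*0)*(3 - 1))*(-5) = ((6 + (-1 - 1)*0)*2)*(-5) = ((6 - 2*0)*2)*(-5) = ((6 + 0)*2)*(-5) = (6*2)*(-5) = 12*(-5) = -60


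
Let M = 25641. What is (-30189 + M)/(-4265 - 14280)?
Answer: 4548/18545 ≈ 0.24524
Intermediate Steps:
(-30189 + M)/(-4265 - 14280) = (-30189 + 25641)/(-4265 - 14280) = -4548/(-18545) = -4548*(-1/18545) = 4548/18545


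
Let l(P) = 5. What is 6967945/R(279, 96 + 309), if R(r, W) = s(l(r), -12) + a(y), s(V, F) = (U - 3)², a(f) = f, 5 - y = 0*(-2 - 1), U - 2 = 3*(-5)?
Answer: 6967945/261 ≈ 26697.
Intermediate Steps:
U = -13 (U = 2 + 3*(-5) = 2 - 15 = -13)
y = 5 (y = 5 - 0*(-2 - 1) = 5 - 0*(-3) = 5 - 1*0 = 5 + 0 = 5)
s(V, F) = 256 (s(V, F) = (-13 - 3)² = (-16)² = 256)
R(r, W) = 261 (R(r, W) = 256 + 5 = 261)
6967945/R(279, 96 + 309) = 6967945/261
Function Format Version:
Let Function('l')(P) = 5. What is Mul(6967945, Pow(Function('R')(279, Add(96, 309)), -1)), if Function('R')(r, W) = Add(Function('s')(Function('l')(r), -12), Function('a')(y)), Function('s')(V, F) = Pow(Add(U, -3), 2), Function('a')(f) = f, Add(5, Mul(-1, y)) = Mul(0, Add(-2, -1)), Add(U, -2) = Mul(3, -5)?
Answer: Rational(6967945, 261) ≈ 26697.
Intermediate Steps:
U = -13 (U = Add(2, Mul(3, -5)) = Add(2, -15) = -13)
y = 5 (y = Add(5, Mul(-1, Mul(0, Add(-2, -1)))) = Add(5, Mul(-1, Mul(0, -3))) = Add(5, Mul(-1, 0)) = Add(5, 0) = 5)
Function('s')(V, F) = 256 (Function('s')(V, F) = Pow(Add(-13, -3), 2) = Pow(-16, 2) = 256)
Function('R')(r, W) = 261 (Function('R')(r, W) = Add(256, 5) = 261)
Mul(6967945, Pow(Function('R')(279, Add(96, 309)), -1)) = Mul(6967945, Pow(261, -1)) = Mul(6967945, Rational(1, 261)) = Rational(6967945, 261)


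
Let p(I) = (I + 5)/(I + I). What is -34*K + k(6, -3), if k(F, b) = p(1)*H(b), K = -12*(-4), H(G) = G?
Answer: -1641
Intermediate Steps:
p(I) = (5 + I)/(2*I) (p(I) = (5 + I)/((2*I)) = (5 + I)*(1/(2*I)) = (5 + I)/(2*I))
K = 48
k(F, b) = 3*b (k(F, b) = ((½)*(5 + 1)/1)*b = ((½)*1*6)*b = 3*b)
-34*K + k(6, -3) = -34*48 + 3*(-3) = -1632 - 9 = -1641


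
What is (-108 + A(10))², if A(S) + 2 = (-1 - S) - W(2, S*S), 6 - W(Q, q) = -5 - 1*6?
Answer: 19044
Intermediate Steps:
W(Q, q) = 17 (W(Q, q) = 6 - (-5 - 1*6) = 6 - (-5 - 6) = 6 - 1*(-11) = 6 + 11 = 17)
A(S) = -20 - S (A(S) = -2 + ((-1 - S) - 1*17) = -2 + ((-1 - S) - 17) = -2 + (-18 - S) = -20 - S)
(-108 + A(10))² = (-108 + (-20 - 1*10))² = (-108 + (-20 - 10))² = (-108 - 30)² = (-138)² = 19044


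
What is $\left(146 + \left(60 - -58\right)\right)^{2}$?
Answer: $69696$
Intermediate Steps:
$\left(146 + \left(60 - -58\right)\right)^{2} = \left(146 + \left(60 + 58\right)\right)^{2} = \left(146 + 118\right)^{2} = 264^{2} = 69696$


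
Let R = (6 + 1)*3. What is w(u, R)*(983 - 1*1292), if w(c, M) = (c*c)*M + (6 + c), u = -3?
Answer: -59328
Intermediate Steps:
R = 21 (R = 7*3 = 21)
w(c, M) = 6 + c + M*c² (w(c, M) = c²*M + (6 + c) = M*c² + (6 + c) = 6 + c + M*c²)
w(u, R)*(983 - 1*1292) = (6 - 3 + 21*(-3)²)*(983 - 1*1292) = (6 - 3 + 21*9)*(983 - 1292) = (6 - 3 + 189)*(-309) = 192*(-309) = -59328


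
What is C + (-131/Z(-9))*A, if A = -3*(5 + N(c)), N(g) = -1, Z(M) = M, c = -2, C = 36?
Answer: -416/3 ≈ -138.67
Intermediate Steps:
A = -12 (A = -3*(5 - 1) = -3*4 = -12)
C + (-131/Z(-9))*A = 36 - 131/(-9)*(-12) = 36 - 131*(-⅑)*(-12) = 36 + (131/9)*(-12) = 36 - 524/3 = -416/3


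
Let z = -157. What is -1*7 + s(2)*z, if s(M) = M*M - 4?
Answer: -7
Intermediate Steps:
s(M) = -4 + M**2 (s(M) = M**2 - 4 = -4 + M**2)
-1*7 + s(2)*z = -1*7 + (-4 + 2**2)*(-157) = -7 + (-4 + 4)*(-157) = -7 + 0*(-157) = -7 + 0 = -7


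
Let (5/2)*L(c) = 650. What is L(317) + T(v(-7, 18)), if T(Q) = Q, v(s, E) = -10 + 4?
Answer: 254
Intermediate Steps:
L(c) = 260 (L(c) = (⅖)*650 = 260)
v(s, E) = -6
L(317) + T(v(-7, 18)) = 260 - 6 = 254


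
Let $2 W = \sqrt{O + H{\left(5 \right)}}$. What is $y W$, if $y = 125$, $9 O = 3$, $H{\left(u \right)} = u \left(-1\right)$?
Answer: $\frac{125 i \sqrt{42}}{6} \approx 135.02 i$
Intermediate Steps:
$H{\left(u \right)} = - u$
$O = \frac{1}{3}$ ($O = \frac{1}{9} \cdot 3 = \frac{1}{3} \approx 0.33333$)
$W = \frac{i \sqrt{42}}{6}$ ($W = \frac{\sqrt{\frac{1}{3} - 5}}{2} = \frac{\sqrt{- \frac{14}{3}}}{2} = \frac{\frac{1}{3} i \sqrt{42}}{2} = \frac{i \sqrt{42}}{6} \approx 1.0801 i$)
$y W = 125 \frac{i \sqrt{42}}{6} = \frac{125 i \sqrt{42}}{6}$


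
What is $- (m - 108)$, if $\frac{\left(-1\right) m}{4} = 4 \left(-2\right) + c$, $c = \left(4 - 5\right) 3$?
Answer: $64$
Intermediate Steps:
$c = -3$ ($c = \left(-1\right) 3 = -3$)
$m = 44$ ($m = - 4 \left(4 \left(-2\right) - 3\right) = - 4 \left(-8 - 3\right) = \left(-4\right) \left(-11\right) = 44$)
$- (m - 108) = - (44 - 108) = \left(-1\right) \left(-64\right) = 64$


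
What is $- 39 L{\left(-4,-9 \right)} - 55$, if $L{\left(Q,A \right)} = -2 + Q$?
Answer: $179$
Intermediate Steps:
$- 39 L{\left(-4,-9 \right)} - 55 = - 39 \left(-2 - 4\right) - 55 = \left(-39\right) \left(-6\right) - 55 = 234 - 55 = 179$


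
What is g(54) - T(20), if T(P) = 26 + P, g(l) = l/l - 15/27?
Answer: -410/9 ≈ -45.556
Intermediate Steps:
g(l) = 4/9 (g(l) = 1 - 15*1/27 = 1 - 5/9 = 4/9)
g(54) - T(20) = 4/9 - (26 + 20) = 4/9 - 1*46 = 4/9 - 46 = -410/9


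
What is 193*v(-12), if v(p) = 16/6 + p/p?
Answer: 2123/3 ≈ 707.67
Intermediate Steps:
v(p) = 11/3 (v(p) = 16*(⅙) + 1 = 8/3 + 1 = 11/3)
193*v(-12) = 193*(11/3) = 2123/3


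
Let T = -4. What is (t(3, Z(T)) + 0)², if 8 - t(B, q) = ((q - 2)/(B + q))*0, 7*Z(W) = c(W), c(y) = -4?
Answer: 64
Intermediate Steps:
Z(W) = -4/7 (Z(W) = (⅐)*(-4) = -4/7)
t(B, q) = 8 (t(B, q) = 8 - (q - 2)/(B + q)*0 = 8 - (-2 + q)/(B + q)*0 = 8 - 1*0 = 8 + 0 = 8)
(t(3, Z(T)) + 0)² = (8 + 0)² = 8² = 64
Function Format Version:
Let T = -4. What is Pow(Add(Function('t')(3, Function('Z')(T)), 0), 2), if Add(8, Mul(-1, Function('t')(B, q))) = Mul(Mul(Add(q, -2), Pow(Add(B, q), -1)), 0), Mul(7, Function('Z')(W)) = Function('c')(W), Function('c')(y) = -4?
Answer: 64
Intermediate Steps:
Function('Z')(W) = Rational(-4, 7) (Function('Z')(W) = Mul(Rational(1, 7), -4) = Rational(-4, 7))
Function('t')(B, q) = 8 (Function('t')(B, q) = Add(8, Mul(-1, Mul(Mul(Add(q, -2), Pow(Add(B, q), -1)), 0))) = Add(8, Mul(-1, Mul(Mul(Add(-2, q), Pow(Add(B, q), -1)), 0))) = Add(8, Mul(-1, Mul(Mul(Pow(Add(B, q), -1), Add(-2, q)), 0))) = Add(8, Mul(-1, 0)) = Add(8, 0) = 8)
Pow(Add(Function('t')(3, Function('Z')(T)), 0), 2) = Pow(Add(8, 0), 2) = Pow(8, 2) = 64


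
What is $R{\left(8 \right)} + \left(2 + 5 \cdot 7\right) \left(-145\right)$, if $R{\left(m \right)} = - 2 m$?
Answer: $-5381$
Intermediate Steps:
$R{\left(8 \right)} + \left(2 + 5 \cdot 7\right) \left(-145\right) = \left(-2\right) 8 + \left(2 + 5 \cdot 7\right) \left(-145\right) = -16 + \left(2 + 35\right) \left(-145\right) = -16 + 37 \left(-145\right) = -16 - 5365 = -5381$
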